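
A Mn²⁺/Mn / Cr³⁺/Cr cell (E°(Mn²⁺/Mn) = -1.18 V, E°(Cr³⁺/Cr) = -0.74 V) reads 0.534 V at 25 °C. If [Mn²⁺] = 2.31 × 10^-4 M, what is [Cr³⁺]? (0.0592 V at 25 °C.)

0.2 M

From the Nernst equation, log Q = n(E° − E)/0.0592 = 6(0.44 − 0.534)/0.0592 = -9.527, so Q = 2.97 × 10^-10.
With Q = [Mn²⁺]^3/[Cr³⁺]^2 and the known concentrations, [Cr³⁺]^2 in the denominator gives [Cr³⁺] = 0.2 M.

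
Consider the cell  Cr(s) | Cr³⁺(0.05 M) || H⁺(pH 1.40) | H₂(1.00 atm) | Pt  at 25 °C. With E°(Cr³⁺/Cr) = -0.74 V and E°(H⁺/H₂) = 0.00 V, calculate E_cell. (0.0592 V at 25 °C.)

0.68 V

The hydrogen couple is the cathode, so E°_cell = 0.74 V; n = 6.
[H⁺] = 10^(−1.40) = 0.040 M, and Q = [Cr³⁺]^2·P(H₂)^3 / [H⁺]^6 = 6.28 × 10^5.
E = E° − (0.0592/6) log Q = 0.74 − (0.0592/6)(5.798) = 0.683 V.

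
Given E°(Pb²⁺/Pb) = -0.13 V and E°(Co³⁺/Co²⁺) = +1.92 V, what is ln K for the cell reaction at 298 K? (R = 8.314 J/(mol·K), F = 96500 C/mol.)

ln K = 159.7

E°_cell = +1.92 − (-0.13) = 2.05 V, with n = 2 electrons transferred.
At equilibrium E = 0, so the Nernst equation gives ln K = nFE°/RT = (2)(96500)(2.05)/((8.314)(298)) = 159.69.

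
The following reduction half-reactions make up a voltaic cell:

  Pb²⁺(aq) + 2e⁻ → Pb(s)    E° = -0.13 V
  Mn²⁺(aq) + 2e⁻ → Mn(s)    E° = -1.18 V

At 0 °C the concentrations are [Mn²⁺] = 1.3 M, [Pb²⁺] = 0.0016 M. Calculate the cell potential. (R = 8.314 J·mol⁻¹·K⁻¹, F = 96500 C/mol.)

The Pb²⁺/Pb couple has the higher reduction potential and acts as the cathode, so E°_cell = -0.13 − (-1.18) = 1.05 V.
Balancing electrons gives n = 2; the reaction quotient is Q = [Mn²⁺]/[Pb²⁺] = 812.
E = E° − (RT/nF) ln Q = 1.05 − (8.314×273)/(2×96500) × (6.700) = 1.050 − 0.079 = 0.971 V.

0.971 V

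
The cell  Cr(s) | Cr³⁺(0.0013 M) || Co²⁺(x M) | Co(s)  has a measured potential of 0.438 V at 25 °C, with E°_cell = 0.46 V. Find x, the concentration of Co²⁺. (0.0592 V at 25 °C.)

0.0022 M

From the Nernst equation, log Q = n(E° − E)/0.0592 = 6(0.46 − 0.438)/0.0592 = 2.230, so Q = 170.
With Q = [Cr³⁺]^2/[Co²⁺]^3 and the known concentrations, [Co²⁺]^3 in the denominator gives [Co²⁺] = 0.0022 M.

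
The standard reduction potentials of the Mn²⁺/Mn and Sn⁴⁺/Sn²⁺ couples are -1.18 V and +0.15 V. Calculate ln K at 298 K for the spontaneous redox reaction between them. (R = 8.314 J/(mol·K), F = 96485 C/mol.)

E°_cell = +0.15 − (-1.18) = 1.33 V, with n = 2 electrons transferred.
At equilibrium E = 0, so the Nernst equation gives ln K = nFE°/RT = (2)(96485)(1.33)/((8.314)(298)) = 103.59.

ln K = 103.6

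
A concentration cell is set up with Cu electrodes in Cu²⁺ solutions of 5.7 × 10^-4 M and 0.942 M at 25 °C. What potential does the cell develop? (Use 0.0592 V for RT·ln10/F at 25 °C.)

0.095 V

Both half-cells are Cu²⁺/Cu, so E°_cell = 0. The concentrated side is the cathode; the cell reaction moves Cu²⁺ from high to low concentration with n = 2.
Q = [Cu²⁺]_dilute/[Cu²⁺]_conc = 5.7 × 10^-4/0.942 = 6.05 × 10^-4.
E = 0 − (0.0592/2) log Q = −(0.0592/2)(-3.218) = 0.0953 V.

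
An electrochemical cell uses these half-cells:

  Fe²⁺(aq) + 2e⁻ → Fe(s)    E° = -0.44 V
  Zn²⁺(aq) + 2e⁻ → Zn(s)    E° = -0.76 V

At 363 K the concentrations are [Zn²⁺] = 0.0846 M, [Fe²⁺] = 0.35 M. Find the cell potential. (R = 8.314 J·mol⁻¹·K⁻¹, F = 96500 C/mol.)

0.342 V

The Fe²⁺/Fe couple has the higher reduction potential and acts as the cathode, so E°_cell = -0.44 − (-0.76) = 0.32 V.
Balancing electrons gives n = 2; the reaction quotient is Q = [Zn²⁺]/[Fe²⁺] = 0.242.
E = E° − (RT/nF) ln Q = 0.32 − (8.314×363)/(2×96500) × (-1.420) = 0.320 + 0.022 = 0.342 V.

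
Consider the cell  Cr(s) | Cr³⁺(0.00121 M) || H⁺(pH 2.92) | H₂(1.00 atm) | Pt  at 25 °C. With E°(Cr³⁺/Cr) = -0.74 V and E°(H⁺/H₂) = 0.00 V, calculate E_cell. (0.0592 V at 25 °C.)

0.62 V

The hydrogen couple is the cathode, so E°_cell = 0.74 V; n = 6.
[H⁺] = 10^(−2.92) = 0.0012 M, and Q = [Cr³⁺]^2·P(H₂)^3 / [H⁺]^6 = 4.85 × 10^11.
E = E° − (0.0592/6) log Q = 0.74 − (0.0592/6)(11.686) = 0.625 V.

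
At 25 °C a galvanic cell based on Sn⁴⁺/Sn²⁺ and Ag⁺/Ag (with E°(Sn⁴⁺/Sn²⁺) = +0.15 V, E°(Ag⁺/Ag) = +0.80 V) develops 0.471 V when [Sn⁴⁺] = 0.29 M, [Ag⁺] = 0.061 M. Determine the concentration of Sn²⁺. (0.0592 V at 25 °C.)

7 × 10^-5 M

From the Nernst equation, log Q = n(E° − E)/0.0592 = 2(0.65 − 0.471)/0.0592 = 6.047, so Q = 1.12 × 10^6.
With Q = [Sn⁴⁺]/([Sn²⁺]·[Ag⁺]^2) and the known concentrations, [Sn²⁺] in the denominator gives [Sn²⁺] = 7 × 10^-5 M.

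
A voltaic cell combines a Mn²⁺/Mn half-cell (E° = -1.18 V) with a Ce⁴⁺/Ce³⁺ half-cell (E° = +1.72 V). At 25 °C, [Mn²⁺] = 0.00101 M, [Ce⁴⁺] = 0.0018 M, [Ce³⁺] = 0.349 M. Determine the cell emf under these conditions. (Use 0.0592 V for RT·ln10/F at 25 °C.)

2.85 V

The Ce⁴⁺/Ce³⁺ couple has the higher reduction potential and acts as the cathode, so E°_cell = +1.72 − (-1.18) = 2.90 V.
Balancing electrons gives n = 2; the reaction quotient is Q = [Mn²⁺]·[Ce³⁺]^2/[Ce⁴⁺]^2 = 38.0.
At 25 °C, E = E° − (0.0592/n) log Q = 2.90 − (0.0592/2)(1.579) = 2.900 − 0.047 = 2.853 V.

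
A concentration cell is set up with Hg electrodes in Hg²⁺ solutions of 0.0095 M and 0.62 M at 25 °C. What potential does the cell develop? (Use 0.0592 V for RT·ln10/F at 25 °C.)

0.054 V

Both half-cells are Hg²⁺/Hg, so E°_cell = 0. The concentrated side is the cathode; the cell reaction moves Hg²⁺ from high to low concentration with n = 2.
Q = [Hg²⁺]_dilute/[Hg²⁺]_conc = 0.0095/0.62 = 0.0153.
E = 0 − (0.0592/2) log Q = −(0.0592/2)(-1.815) = 0.0537 V.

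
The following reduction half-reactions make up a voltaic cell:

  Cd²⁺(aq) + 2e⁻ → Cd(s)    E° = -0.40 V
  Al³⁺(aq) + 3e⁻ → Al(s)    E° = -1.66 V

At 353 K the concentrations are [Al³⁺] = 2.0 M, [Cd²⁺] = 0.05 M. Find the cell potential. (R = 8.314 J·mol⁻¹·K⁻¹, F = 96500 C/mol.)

1.21 V

The Cd²⁺/Cd couple has the higher reduction potential and acts as the cathode, so E°_cell = -0.40 − (-1.66) = 1.26 V.
Balancing electrons gives n = 6; the reaction quotient is Q = [Al³⁺]^2/[Cd²⁺]^3 = 3.2 × 10^4.
E = E° − (RT/nF) ln Q = 1.26 − (8.314×353)/(6×96500) × (10.373) = 1.260 − 0.053 = 1.207 V.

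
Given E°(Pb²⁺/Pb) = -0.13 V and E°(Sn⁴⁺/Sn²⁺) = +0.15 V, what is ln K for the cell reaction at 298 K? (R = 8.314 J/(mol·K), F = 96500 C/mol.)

E°_cell = +0.15 − (-0.13) = 0.28 V, with n = 2 electrons transferred.
At equilibrium E = 0, so the Nernst equation gives ln K = nFE°/RT = (2)(96500)(0.28)/((8.314)(298)) = 21.81.

ln K = 21.8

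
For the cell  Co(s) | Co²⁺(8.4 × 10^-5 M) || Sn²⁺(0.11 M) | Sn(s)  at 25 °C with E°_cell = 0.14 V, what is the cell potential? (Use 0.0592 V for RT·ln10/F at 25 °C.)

Balancing electrons gives n = 2; the reaction quotient is Q = [Co²⁺]/[Sn²⁺] = 7.64 × 10^-4.
At 25 °C, E = E° − (0.0592/n) log Q = 0.14 − (0.0592/2)(-3.117) = 0.140 + 0.092 = 0.232 V.

0.232 V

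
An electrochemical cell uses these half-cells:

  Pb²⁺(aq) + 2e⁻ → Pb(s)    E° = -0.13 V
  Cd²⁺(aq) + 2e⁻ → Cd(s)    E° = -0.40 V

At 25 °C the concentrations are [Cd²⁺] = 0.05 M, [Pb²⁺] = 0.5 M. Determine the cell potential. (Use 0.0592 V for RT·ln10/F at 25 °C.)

0.300 V

The Pb²⁺/Pb couple has the higher reduction potential and acts as the cathode, so E°_cell = -0.13 − (-0.40) = 0.27 V.
Balancing electrons gives n = 2; the reaction quotient is Q = [Cd²⁺]/[Pb²⁺] = 0.100.
At 25 °C, E = E° − (0.0592/n) log Q = 0.27 − (0.0592/2)(-1.000) = 0.270 + 0.030 = 0.300 V.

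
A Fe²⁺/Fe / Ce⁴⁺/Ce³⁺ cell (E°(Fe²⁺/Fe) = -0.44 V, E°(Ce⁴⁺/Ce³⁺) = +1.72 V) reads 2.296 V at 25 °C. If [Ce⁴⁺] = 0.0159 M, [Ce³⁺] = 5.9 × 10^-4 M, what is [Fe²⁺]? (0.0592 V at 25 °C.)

0.018 M

From the Nernst equation, log Q = n(E° − E)/0.0592 = 2(2.16 − 2.296)/0.0592 = -4.595, so Q = 2.54 × 10^-5.
With Q = [Fe²⁺]·[Ce³⁺]^2/[Ce⁴⁺]^2 and the known concentrations, [Fe²⁺] in the numerator gives [Fe²⁺] = 0.018 M.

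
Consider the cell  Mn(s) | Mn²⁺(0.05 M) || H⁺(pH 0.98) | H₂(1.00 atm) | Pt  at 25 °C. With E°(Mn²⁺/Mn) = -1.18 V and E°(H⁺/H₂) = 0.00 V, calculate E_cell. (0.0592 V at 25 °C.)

1.16 V

The hydrogen couple is the cathode, so E°_cell = 1.18 V; n = 2.
[H⁺] = 10^(−0.98) = 0.10 M, and Q = [Mn²⁺]·P(H₂) / [H⁺]^2 = 4.56.
E = E° − (0.0592/2) log Q = 1.18 − (0.0592/2)(0.659) = 1.160 V.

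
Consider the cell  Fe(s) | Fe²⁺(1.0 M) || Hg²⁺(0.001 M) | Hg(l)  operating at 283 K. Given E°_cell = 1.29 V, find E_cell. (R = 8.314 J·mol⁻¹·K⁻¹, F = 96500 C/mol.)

1.21 V

Balancing electrons gives n = 2; the reaction quotient is Q = [Fe²⁺]/[Hg²⁺] = 1000.
E = E° − (RT/nF) ln Q = 1.29 − (8.314×283)/(2×96500) × (6.908) = 1.290 − 0.084 = 1.206 V.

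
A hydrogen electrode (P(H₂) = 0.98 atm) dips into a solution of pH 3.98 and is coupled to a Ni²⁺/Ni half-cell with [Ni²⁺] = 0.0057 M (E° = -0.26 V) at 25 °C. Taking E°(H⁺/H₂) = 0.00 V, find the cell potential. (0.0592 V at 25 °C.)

The hydrogen couple is the cathode, so E°_cell = 0.26 V; n = 2.
[H⁺] = 10^(−3.98) = 1 × 10^-4 M, and Q = [Ni²⁺]·P(H₂) / [H⁺]^2 = 5.09 × 10^5.
E = E° − (0.0592/2) log Q = 0.26 − (0.0592/2)(5.707) = 0.091 V.

0.091 V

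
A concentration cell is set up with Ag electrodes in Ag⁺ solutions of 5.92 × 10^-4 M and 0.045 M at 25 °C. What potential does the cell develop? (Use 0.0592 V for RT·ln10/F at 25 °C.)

0.11 V

Both half-cells are Ag⁺/Ag, so E°_cell = 0. The concentrated side is the cathode; the cell reaction moves Ag⁺ from high to low concentration with n = 1.
Q = [Ag⁺]_dilute/[Ag⁺]_conc = 5.92 × 10^-4/0.045 = 0.0132.
E = 0 − (0.0592/1) log Q = −(0.0592/1)(-1.881) = 0.1114 V.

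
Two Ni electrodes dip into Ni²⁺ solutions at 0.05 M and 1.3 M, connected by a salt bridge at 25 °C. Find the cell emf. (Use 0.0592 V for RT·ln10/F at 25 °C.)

Both half-cells are Ni²⁺/Ni, so E°_cell = 0. The concentrated side is the cathode; the cell reaction moves Ni²⁺ from high to low concentration with n = 2.
Q = [Ni²⁺]_dilute/[Ni²⁺]_conc = 0.05/1.3 = 0.0385.
E = 0 − (0.0592/2) log Q = −(0.0592/2)(-1.415) = 0.0419 V.

0.042 V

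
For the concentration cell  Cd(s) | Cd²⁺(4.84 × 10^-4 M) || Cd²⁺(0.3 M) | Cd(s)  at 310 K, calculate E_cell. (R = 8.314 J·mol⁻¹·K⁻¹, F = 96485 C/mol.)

Both half-cells are Cd²⁺/Cd, so E°_cell = 0. The concentrated side is the cathode; the cell reaction moves Cd²⁺ from high to low concentration with n = 2.
Q = [Cd²⁺]_dilute/[Cd²⁺]_conc = 4.84 × 10^-4/0.3 = 0.00161.
E = 0 − (RT/nF) ln Q = −((8.314×310)/(2×96485))(-6.429) = 0.0859 V.

0.086 V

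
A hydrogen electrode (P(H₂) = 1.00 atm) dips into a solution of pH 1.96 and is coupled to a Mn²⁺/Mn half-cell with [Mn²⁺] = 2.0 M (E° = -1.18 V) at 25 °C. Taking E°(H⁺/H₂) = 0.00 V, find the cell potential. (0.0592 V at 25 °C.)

1.06 V

The hydrogen couple is the cathode, so E°_cell = 1.18 V; n = 2.
[H⁺] = 10^(−1.96) = 0.011 M, and Q = [Mn²⁺]·P(H₂) / [H⁺]^2 = 1.66 × 10^4.
E = E° − (0.0592/2) log Q = 1.18 − (0.0592/2)(4.221) = 1.055 V.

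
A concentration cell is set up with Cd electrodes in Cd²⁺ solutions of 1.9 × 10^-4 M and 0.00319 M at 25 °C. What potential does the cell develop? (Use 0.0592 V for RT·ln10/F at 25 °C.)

0.036 V

Both half-cells are Cd²⁺/Cd, so E°_cell = 0. The concentrated side is the cathode; the cell reaction moves Cd²⁺ from high to low concentration with n = 2.
Q = [Cd²⁺]_dilute/[Cd²⁺]_conc = 1.9 × 10^-4/0.00319 = 0.0596.
E = 0 − (0.0592/2) log Q = −(0.0592/2)(-1.225) = 0.0363 V.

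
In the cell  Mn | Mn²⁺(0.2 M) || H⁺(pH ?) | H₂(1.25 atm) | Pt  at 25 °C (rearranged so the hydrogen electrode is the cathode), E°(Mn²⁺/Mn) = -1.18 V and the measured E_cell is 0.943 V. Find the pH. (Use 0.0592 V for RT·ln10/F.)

E°_cell = 1.18 V and n = 2.
log Q = n(E° − E)/0.0592 = 2×(1.18 − 0.943)/0.0592 = 8.007.
With Q = [Mn²⁺]·P(H₂) / [H⁺]^2, solving for [H⁺] gives log[H⁺] = -4.304, so pH = 4.30.

pH = 4.30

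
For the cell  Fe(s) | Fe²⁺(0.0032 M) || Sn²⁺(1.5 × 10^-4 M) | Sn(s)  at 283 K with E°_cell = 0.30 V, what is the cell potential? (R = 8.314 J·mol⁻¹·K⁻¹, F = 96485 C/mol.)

0.263 V

Balancing electrons gives n = 2; the reaction quotient is Q = [Fe²⁺]/[Sn²⁺] = 21.3.
E = E° − (RT/nF) ln Q = 0.30 − (8.314×283)/(2×96485) × (3.060) = 0.300 − 0.037 = 0.263 V.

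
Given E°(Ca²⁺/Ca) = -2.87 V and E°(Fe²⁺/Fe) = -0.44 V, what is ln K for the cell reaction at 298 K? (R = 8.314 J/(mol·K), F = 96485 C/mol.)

ln K = 189.3

E°_cell = -0.44 − (-2.87) = 2.43 V, with n = 2 electrons transferred.
At equilibrium E = 0, so the Nernst equation gives ln K = nFE°/RT = (2)(96485)(2.43)/((8.314)(298)) = 189.26.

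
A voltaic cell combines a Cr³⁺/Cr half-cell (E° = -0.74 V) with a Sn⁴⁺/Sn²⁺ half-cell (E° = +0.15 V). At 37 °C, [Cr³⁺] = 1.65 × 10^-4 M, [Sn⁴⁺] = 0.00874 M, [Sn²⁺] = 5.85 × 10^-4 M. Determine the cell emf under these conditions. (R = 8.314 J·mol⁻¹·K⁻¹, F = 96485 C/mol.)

The Sn⁴⁺/Sn²⁺ couple has the higher reduction potential and acts as the cathode, so E°_cell = +0.15 − (-0.74) = 0.89 V.
Balancing electrons gives n = 6; the reaction quotient is Q = [Cr³⁺]^2·[Sn²⁺]^3/[Sn⁴⁺]^3 = 8.16 × 10^-12.
E = E° − (RT/nF) ln Q = 0.89 − (8.314×310)/(6×96485) × (-25.531) = 0.890 + 0.114 = 1.004 V.

1.00 V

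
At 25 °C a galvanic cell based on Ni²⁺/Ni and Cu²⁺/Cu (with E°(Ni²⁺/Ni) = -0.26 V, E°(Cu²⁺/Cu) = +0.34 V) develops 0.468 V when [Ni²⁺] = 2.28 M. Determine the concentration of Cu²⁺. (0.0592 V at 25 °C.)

7.9 × 10^-5 M

From the Nernst equation, log Q = n(E° − E)/0.0592 = 2(0.60 − 0.468)/0.0592 = 4.459, so Q = 2.88 × 10^4.
With Q = [Ni²⁺]/[Cu²⁺] and the known concentrations, [Cu²⁺] in the denominator gives [Cu²⁺] = 7.9 × 10^-5 M.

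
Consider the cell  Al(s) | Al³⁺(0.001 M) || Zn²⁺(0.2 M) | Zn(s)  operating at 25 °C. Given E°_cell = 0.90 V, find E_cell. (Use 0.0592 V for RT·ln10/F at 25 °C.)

Balancing electrons gives n = 6; the reaction quotient is Q = [Al³⁺]^2/[Zn²⁺]^3 = 1.25 × 10^-4.
At 25 °C, E = E° − (0.0592/n) log Q = 0.90 − (0.0592/6)(-3.903) = 0.900 + 0.039 = 0.939 V.

0.939 V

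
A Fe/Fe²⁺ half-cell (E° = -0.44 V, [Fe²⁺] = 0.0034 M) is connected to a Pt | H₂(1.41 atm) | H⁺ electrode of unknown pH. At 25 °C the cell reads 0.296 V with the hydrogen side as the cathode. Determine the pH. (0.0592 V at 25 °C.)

E°_cell = 0.44 V and n = 2.
log Q = n(E° − E)/0.0592 = 2×(0.44 − 0.296)/0.0592 = 4.865.
With Q = [Fe²⁺]·P(H₂) / [H⁺]^2, solving for [H⁺] gives log[H⁺] = -3.592, so pH = 3.59.

pH = 3.59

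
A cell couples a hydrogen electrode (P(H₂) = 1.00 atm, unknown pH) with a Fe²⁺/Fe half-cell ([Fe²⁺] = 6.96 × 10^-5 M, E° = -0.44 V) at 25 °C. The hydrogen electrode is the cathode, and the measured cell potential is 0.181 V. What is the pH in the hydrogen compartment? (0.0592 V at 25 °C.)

pH = 6.45

E°_cell = 0.44 V and n = 2.
log Q = n(E° − E)/0.0592 = 2×(0.44 − 0.181)/0.0592 = 8.750.
With Q = [Fe²⁺]·P(H₂) / [H⁺]^2, solving for [H⁺] gives log[H⁺] = -6.454, so pH = 6.45.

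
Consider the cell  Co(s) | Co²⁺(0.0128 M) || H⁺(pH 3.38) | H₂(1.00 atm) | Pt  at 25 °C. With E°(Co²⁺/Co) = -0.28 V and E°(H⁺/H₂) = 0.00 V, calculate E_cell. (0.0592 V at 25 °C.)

The hydrogen couple is the cathode, so E°_cell = 0.28 V; n = 2.
[H⁺] = 10^(−3.38) = 4.2 × 10^-4 M, and Q = [Co²⁺]·P(H₂) / [H⁺]^2 = 7.37 × 10^4.
E = E° − (0.0592/2) log Q = 0.28 − (0.0592/2)(4.867) = 0.136 V.

0.14 V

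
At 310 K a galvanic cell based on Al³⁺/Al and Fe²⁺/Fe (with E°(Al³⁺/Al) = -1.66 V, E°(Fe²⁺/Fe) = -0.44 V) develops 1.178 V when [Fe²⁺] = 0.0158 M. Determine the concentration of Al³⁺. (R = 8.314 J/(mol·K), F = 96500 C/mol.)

0.22 M

From the Nernst equation, ln Q = nF(E° − E)/RT = 6×96500×(1.22 − 1.178)/(8.314×310) = 9.435, so Q = 1.25 × 10^4.
With Q = [Al³⁺]^2/[Fe²⁺]^3 and the known concentrations, [Al³⁺]^2 in the numerator gives [Al³⁺] = 0.22 M.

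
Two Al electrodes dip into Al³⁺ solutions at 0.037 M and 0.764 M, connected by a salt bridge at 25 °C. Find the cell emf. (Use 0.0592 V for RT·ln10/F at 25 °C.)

0.026 V

Both half-cells are Al³⁺/Al, so E°_cell = 0. The concentrated side is the cathode; the cell reaction moves Al³⁺ from high to low concentration with n = 3.
Q = [Al³⁺]_dilute/[Al³⁺]_conc = 0.037/0.764 = 0.0484.
E = 0 − (0.0592/3) log Q = −(0.0592/3)(-1.315) = 0.0259 V.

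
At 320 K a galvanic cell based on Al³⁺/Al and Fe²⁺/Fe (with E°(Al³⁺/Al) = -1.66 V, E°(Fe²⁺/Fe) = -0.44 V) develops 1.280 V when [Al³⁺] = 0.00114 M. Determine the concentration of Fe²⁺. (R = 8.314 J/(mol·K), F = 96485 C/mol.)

0.85 M

From the Nernst equation, ln Q = nF(E° − E)/RT = 6×96485×(1.22 − 1.280)/(8.314×320) = -13.056, so Q = 2.14 × 10^-6.
With Q = [Al³⁺]^2/[Fe²⁺]^3 and the known concentrations, [Fe²⁺]^3 in the denominator gives [Fe²⁺] = 0.85 M.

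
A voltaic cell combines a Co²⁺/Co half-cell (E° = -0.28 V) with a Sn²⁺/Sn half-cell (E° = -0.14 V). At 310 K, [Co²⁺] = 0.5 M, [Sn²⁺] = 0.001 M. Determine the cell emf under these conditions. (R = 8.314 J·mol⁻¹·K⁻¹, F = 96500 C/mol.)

0.057 V

The Sn²⁺/Sn couple has the higher reduction potential and acts as the cathode, so E°_cell = -0.14 − (-0.28) = 0.14 V.
Balancing electrons gives n = 2; the reaction quotient is Q = [Co²⁺]/[Sn²⁺] = 500.
E = E° − (RT/nF) ln Q = 0.14 − (8.314×310)/(2×96500) × (6.215) = 0.140 − 0.083 = 0.057 V.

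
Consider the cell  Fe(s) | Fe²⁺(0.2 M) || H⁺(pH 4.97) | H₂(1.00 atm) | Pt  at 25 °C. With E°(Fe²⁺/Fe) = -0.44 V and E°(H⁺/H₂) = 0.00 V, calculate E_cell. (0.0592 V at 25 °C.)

The hydrogen couple is the cathode, so E°_cell = 0.44 V; n = 2.
[H⁺] = 10^(−4.97) = 1.1 × 10^-5 M, and Q = [Fe²⁺]·P(H₂) / [H⁺]^2 = 1.74 × 10^9.
E = E° − (0.0592/2) log Q = 0.44 − (0.0592/2)(9.241) = 0.166 V.

0.17 V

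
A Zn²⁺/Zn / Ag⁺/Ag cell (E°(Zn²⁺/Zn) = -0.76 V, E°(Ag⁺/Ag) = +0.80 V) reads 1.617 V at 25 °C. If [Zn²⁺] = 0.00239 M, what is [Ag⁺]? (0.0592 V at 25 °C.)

0.45 M

From the Nernst equation, log Q = n(E° − E)/0.0592 = 2(1.56 − 1.617)/0.0592 = -1.926, so Q = 0.0119.
With Q = [Zn²⁺]/[Ag⁺]^2 and the known concentrations, [Ag⁺]^2 in the denominator gives [Ag⁺] = 0.45 M.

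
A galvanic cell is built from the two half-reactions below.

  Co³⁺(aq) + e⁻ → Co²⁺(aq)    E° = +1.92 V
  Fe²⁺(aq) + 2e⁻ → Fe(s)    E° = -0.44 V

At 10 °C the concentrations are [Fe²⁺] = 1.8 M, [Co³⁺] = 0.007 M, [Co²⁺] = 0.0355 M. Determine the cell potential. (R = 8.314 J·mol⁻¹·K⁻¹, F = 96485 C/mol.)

The Co³⁺/Co²⁺ couple has the higher reduction potential and acts as the cathode, so E°_cell = +1.92 − (-0.44) = 2.36 V.
Balancing electrons gives n = 2; the reaction quotient is Q = [Fe²⁺]·[Co²⁺]^2/[Co³⁺]^2 = 46.3.
E = E° − (RT/nF) ln Q = 2.36 − (8.314×283)/(2×96485) × (3.835) = 2.360 − 0.047 = 2.313 V.

2.31 V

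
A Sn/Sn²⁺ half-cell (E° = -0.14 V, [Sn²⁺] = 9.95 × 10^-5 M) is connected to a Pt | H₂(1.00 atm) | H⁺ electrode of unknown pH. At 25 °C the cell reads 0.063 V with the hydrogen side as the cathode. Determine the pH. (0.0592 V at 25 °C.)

pH = 3.30

E°_cell = 0.14 V and n = 2.
log Q = n(E° − E)/0.0592 = 2×(0.14 − 0.063)/0.0592 = 2.601.
With Q = [Sn²⁺]·P(H₂) / [H⁺]^2, solving for [H⁺] gives log[H⁺] = -3.302, so pH = 3.30.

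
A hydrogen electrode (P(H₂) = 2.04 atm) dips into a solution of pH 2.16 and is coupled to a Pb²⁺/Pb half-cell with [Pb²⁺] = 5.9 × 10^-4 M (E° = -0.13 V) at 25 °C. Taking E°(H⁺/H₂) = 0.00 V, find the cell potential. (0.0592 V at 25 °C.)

The hydrogen couple is the cathode, so E°_cell = 0.13 V; n = 2.
[H⁺] = 10^(−2.16) = 0.0069 M, and Q = [Pb²⁺]·P(H₂) / [H⁺]^2 = 25.1.
E = E° − (0.0592/2) log Q = 0.13 − (0.0592/2)(1.400) = 0.089 V.

0.089 V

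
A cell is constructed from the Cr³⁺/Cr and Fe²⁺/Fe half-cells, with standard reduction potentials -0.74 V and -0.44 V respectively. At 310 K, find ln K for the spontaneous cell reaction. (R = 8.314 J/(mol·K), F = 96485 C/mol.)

ln K = 67.4

E°_cell = -0.44 − (-0.74) = 0.30 V, with n = 6 electrons transferred.
At equilibrium E = 0, so the Nernst equation gives ln K = nFE°/RT = (6)(96485)(0.30)/((8.314)(310)) = 67.38.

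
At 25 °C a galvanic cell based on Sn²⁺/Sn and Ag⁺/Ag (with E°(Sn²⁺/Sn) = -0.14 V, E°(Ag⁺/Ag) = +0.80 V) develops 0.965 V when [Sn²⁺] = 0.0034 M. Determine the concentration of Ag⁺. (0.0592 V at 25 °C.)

From the Nernst equation, log Q = n(E° − E)/0.0592 = 2(0.94 − 0.965)/0.0592 = -0.845, so Q = 0.143.
With Q = [Sn²⁺]/[Ag⁺]^2 and the known concentrations, [Ag⁺]^2 in the denominator gives [Ag⁺] = 0.15 M.

0.15 M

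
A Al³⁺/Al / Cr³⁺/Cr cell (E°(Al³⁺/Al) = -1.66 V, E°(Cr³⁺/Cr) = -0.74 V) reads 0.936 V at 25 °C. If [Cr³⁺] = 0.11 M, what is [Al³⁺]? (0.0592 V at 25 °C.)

0.017 M

From the Nernst equation, log Q = n(E° − E)/0.0592 = 3(0.92 − 0.936)/0.0592 = -0.811, so Q = 0.155.
With Q = [Al³⁺]/[Cr³⁺] and the known concentrations, [Al³⁺] in the numerator gives [Al³⁺] = 0.017 M.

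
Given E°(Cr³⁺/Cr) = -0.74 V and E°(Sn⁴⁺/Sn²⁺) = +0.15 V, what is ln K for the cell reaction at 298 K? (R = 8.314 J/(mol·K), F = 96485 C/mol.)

E°_cell = +0.15 − (-0.74) = 0.89 V, with n = 6 electrons transferred.
At equilibrium E = 0, so the Nernst equation gives ln K = nFE°/RT = (6)(96485)(0.89)/((8.314)(298)) = 207.96.

ln K = 208.0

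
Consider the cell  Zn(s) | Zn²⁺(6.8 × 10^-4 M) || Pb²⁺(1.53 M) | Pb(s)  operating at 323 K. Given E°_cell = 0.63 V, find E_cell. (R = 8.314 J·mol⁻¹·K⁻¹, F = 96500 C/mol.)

Balancing electrons gives n = 2; the reaction quotient is Q = [Zn²⁺]/[Pb²⁺] = 4.44 × 10^-4.
E = E° − (RT/nF) ln Q = 0.63 − (8.314×323)/(2×96500) × (-7.719) = 0.630 + 0.107 = 0.737 V.

0.737 V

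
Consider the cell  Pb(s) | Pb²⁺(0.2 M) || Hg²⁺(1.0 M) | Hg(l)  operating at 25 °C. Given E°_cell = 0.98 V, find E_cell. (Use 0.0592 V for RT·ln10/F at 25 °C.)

1.00 V

Balancing electrons gives n = 2; the reaction quotient is Q = [Pb²⁺]/[Hg²⁺] = 0.200.
At 25 °C, E = E° − (0.0592/n) log Q = 0.98 − (0.0592/2)(-0.699) = 0.980 + 0.021 = 1.001 V.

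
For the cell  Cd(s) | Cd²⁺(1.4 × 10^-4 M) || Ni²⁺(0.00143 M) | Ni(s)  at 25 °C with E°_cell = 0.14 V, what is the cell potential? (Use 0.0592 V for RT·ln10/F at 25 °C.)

0.170 V

Balancing electrons gives n = 2; the reaction quotient is Q = [Cd²⁺]/[Ni²⁺] = 0.0979.
At 25 °C, E = E° − (0.0592/n) log Q = 0.14 − (0.0592/2)(-1.009) = 0.140 + 0.030 = 0.170 V.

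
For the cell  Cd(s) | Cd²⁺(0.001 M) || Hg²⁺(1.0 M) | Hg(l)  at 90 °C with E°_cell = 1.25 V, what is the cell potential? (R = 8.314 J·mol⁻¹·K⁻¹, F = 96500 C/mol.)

1.36 V

Balancing electrons gives n = 2; the reaction quotient is Q = [Cd²⁺]/[Hg²⁺] = 0.00100.
E = E° − (RT/nF) ln Q = 1.25 − (8.314×363)/(2×96500) × (-6.908) = 1.250 + 0.108 = 1.358 V.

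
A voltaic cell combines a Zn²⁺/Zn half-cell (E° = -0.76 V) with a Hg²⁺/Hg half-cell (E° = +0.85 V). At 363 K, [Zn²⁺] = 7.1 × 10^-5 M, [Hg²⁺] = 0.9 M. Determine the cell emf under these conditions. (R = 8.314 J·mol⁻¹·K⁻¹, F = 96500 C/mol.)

The Hg²⁺/Hg couple has the higher reduction potential and acts as the cathode, so E°_cell = +0.85 − (-0.76) = 1.61 V.
Balancing electrons gives n = 2; the reaction quotient is Q = [Zn²⁺]/[Hg²⁺] = 7.89 × 10^-5.
E = E° − (RT/nF) ln Q = 1.61 − (8.314×363)/(2×96500) × (-9.447) = 1.610 + 0.148 = 1.758 V.

1.76 V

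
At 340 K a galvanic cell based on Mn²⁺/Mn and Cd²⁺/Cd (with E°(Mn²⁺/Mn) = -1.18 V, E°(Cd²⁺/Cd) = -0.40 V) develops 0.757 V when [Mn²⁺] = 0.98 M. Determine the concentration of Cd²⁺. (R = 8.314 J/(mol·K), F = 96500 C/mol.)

From the Nernst equation, ln Q = nF(E° − E)/RT = 2×96500×(0.78 − 0.757)/(8.314×340) = 1.570, so Q = 4.81.
With Q = [Mn²⁺]/[Cd²⁺] and the known concentrations, [Cd²⁺] in the denominator gives [Cd²⁺] = 0.2 M.

0.2 M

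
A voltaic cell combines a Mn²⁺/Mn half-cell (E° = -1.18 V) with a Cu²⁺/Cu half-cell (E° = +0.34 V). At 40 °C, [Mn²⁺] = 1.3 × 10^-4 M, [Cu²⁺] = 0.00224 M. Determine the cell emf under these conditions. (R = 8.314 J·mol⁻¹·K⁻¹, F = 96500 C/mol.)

1.56 V

The Cu²⁺/Cu couple has the higher reduction potential and acts as the cathode, so E°_cell = +0.34 − (-1.18) = 1.52 V.
Balancing electrons gives n = 2; the reaction quotient is Q = [Mn²⁺]/[Cu²⁺] = 0.0580.
E = E° − (RT/nF) ln Q = 1.52 − (8.314×313)/(2×96500) × (-2.847) = 1.520 + 0.038 = 1.558 V.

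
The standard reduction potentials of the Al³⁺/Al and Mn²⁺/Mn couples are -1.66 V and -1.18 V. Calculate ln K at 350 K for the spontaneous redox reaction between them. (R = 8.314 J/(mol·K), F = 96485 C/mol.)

ln K = 95.5

E°_cell = -1.18 − (-1.66) = 0.48 V, with n = 6 electrons transferred.
At equilibrium E = 0, so the Nernst equation gives ln K = nFE°/RT = (6)(96485)(0.48)/((8.314)(350)) = 95.49.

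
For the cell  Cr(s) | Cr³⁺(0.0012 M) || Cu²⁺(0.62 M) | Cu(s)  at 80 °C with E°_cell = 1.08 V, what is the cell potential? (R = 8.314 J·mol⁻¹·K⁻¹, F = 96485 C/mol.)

Balancing electrons gives n = 6; the reaction quotient is Q = [Cr³⁺]^2/[Cu²⁺]^3 = 6.04 × 10^-6.
E = E° − (RT/nF) ln Q = 1.08 − (8.314×353)/(6×96485) × (-12.017) = 1.080 + 0.061 = 1.141 V.

1.14 V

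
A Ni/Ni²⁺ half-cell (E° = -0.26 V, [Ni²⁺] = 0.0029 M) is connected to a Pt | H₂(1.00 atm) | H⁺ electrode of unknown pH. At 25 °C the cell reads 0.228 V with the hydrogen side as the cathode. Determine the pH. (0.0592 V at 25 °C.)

E°_cell = 0.26 V and n = 2.
log Q = n(E° − E)/0.0592 = 2×(0.26 − 0.228)/0.0592 = 1.081.
With Q = [Ni²⁺]·P(H₂) / [H⁺]^2, solving for [H⁺] gives log[H⁺] = -1.809, so pH = 1.81.

pH = 1.81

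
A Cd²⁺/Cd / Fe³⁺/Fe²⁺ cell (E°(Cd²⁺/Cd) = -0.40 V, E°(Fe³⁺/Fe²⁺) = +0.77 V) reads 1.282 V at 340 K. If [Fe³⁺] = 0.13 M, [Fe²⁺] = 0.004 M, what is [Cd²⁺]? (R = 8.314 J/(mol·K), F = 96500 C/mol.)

From the Nernst equation, ln Q = nF(E° − E)/RT = 2×96500×(1.17 − 1.282)/(8.314×340) = -7.647, so Q = 4.78 × 10^-4.
With Q = [Cd²⁺]·[Fe²⁺]^2/[Fe³⁺]^2 and the known concentrations, [Cd²⁺] in the numerator gives [Cd²⁺] = 0.5 M.

0.5 M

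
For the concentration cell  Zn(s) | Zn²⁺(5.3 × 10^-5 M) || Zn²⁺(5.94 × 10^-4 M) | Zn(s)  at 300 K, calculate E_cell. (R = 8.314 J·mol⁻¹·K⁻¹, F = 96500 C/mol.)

0.031 V

Both half-cells are Zn²⁺/Zn, so E°_cell = 0. The concentrated side is the cathode; the cell reaction moves Zn²⁺ from high to low concentration with n = 2.
Q = [Zn²⁺]_dilute/[Zn²⁺]_conc = 5.3 × 10^-5/5.94 × 10^-4 = 0.0892.
E = 0 − (RT/nF) ln Q = −((8.314×300)/(2×96500))(-2.417) = 0.0312 V.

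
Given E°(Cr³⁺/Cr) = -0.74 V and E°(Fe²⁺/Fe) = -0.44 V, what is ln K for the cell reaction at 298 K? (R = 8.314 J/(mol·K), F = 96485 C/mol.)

ln K = 70.1

E°_cell = -0.44 − (-0.74) = 0.30 V, with n = 6 electrons transferred.
At equilibrium E = 0, so the Nernst equation gives ln K = nFE°/RT = (6)(96485)(0.30)/((8.314)(298)) = 70.10.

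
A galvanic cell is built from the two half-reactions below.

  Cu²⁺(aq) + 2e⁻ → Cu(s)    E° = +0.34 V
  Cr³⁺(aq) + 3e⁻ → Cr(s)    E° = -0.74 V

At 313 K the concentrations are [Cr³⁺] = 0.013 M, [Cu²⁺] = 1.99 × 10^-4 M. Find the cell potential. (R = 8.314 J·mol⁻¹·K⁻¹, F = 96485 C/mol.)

The Cu²⁺/Cu couple has the higher reduction potential and acts as the cathode, so E°_cell = +0.34 − (-0.74) = 1.08 V.
Balancing electrons gives n = 6; the reaction quotient is Q = [Cr³⁺]^2/[Cu²⁺]^3 = 2.14 × 10^7.
E = E° − (RT/nF) ln Q = 1.08 − (8.314×313)/(6×96485) × (16.881) = 1.080 − 0.076 = 1.004 V.

1.00 V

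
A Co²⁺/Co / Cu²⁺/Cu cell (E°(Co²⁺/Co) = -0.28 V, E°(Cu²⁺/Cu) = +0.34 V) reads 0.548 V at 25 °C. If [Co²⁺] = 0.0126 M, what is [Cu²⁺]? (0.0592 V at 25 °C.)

4.7 × 10^-5 M

From the Nernst equation, log Q = n(E° − E)/0.0592 = 2(0.62 − 0.548)/0.0592 = 2.432, so Q = 271.
With Q = [Co²⁺]/[Cu²⁺] and the known concentrations, [Cu²⁺] in the denominator gives [Cu²⁺] = 4.7 × 10^-5 M.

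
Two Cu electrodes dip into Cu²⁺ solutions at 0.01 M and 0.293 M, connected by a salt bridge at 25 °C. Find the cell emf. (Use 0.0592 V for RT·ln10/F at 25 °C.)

Both half-cells are Cu²⁺/Cu, so E°_cell = 0. The concentrated side is the cathode; the cell reaction moves Cu²⁺ from high to low concentration with n = 2.
Q = [Cu²⁺]_dilute/[Cu²⁺]_conc = 0.01/0.293 = 0.0341.
E = 0 − (0.0592/2) log Q = −(0.0592/2)(-1.467) = 0.0434 V.

0.043 V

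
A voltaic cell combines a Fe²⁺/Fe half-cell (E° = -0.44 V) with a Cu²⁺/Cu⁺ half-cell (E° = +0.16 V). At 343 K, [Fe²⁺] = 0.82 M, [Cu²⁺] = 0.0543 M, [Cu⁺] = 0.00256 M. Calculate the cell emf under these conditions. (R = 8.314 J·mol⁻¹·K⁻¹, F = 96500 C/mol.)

0.693 V

The Cu²⁺/Cu⁺ couple has the higher reduction potential and acts as the cathode, so E°_cell = +0.16 − (-0.44) = 0.60 V.
Balancing electrons gives n = 2; the reaction quotient is Q = [Fe²⁺]·[Cu⁺]^2/[Cu²⁺]^2 = 0.00182.
E = E° − (RT/nF) ln Q = 0.60 − (8.314×343)/(2×96500) × (-6.307) = 0.600 + 0.093 = 0.693 V.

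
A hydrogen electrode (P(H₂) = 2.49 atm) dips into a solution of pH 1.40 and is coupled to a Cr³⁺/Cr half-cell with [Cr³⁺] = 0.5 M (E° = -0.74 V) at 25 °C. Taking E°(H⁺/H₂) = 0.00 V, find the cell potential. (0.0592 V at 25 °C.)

The hydrogen couple is the cathode, so E°_cell = 0.74 V; n = 6.
[H⁺] = 10^(−1.40) = 0.040 M, and Q = [Cr³⁺]^2·P(H₂)^3 / [H⁺]^6 = 9.69 × 10^8.
E = E° − (0.0592/6) log Q = 0.74 − (0.0592/6)(8.987) = 0.651 V.

0.65 V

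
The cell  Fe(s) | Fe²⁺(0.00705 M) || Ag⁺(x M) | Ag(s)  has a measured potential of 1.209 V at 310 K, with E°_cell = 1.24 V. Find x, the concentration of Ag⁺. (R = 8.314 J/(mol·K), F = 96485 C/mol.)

0.026 M

From the Nernst equation, ln Q = nF(E° − E)/RT = 2×96485×(1.24 − 1.209)/(8.314×310) = 2.321, so Q = 10.2.
With Q = [Fe²⁺]/[Ag⁺]^2 and the known concentrations, [Ag⁺]^2 in the denominator gives [Ag⁺] = 0.026 M.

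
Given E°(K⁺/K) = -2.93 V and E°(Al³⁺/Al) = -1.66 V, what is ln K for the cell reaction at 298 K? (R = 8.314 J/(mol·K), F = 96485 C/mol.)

E°_cell = -1.66 − (-2.93) = 1.27 V, with n = 3 electrons transferred.
At equilibrium E = 0, so the Nernst equation gives ln K = nFE°/RT = (3)(96485)(1.27)/((8.314)(298)) = 148.37.

ln K = 148.4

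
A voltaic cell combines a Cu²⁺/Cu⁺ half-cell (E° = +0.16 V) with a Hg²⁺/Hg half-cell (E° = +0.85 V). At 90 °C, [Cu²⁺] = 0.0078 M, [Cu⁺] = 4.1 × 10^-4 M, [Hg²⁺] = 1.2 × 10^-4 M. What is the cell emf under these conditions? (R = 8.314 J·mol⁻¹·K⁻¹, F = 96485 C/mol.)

The Hg²⁺/Hg couple has the higher reduction potential and acts as the cathode, so E°_cell = +0.85 − (+0.16) = 0.69 V.
Balancing electrons gives n = 2; the reaction quotient is Q = [Cu²⁺]^2/([Cu⁺]^2·[Hg²⁺]) = 3.02 × 10^6.
E = E° − (RT/nF) ln Q = 0.69 − (8.314×363)/(2×96485) × (14.919) = 0.690 − 0.233 = 0.457 V.

0.457 V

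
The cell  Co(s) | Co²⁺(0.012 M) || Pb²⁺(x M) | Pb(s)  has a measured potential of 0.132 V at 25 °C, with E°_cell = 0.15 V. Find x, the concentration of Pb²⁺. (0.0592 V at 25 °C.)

0.003 M

From the Nernst equation, log Q = n(E° − E)/0.0592 = 2(0.15 − 0.132)/0.0592 = 0.608, so Q = 4.06.
With Q = [Co²⁺]/[Pb²⁺] and the known concentrations, [Pb²⁺] in the denominator gives [Pb²⁺] = 0.003 M.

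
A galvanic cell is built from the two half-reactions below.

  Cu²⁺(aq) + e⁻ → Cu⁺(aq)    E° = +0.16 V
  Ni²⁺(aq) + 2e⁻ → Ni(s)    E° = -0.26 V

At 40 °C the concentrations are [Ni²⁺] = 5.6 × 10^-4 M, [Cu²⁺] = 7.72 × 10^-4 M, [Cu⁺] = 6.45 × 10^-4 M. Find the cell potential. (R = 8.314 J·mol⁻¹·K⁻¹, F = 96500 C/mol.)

The Cu²⁺/Cu⁺ couple has the higher reduction potential and acts as the cathode, so E°_cell = +0.16 − (-0.26) = 0.42 V.
Balancing electrons gives n = 2; the reaction quotient is Q = [Ni²⁺]·[Cu⁺]^2/[Cu²⁺]^2 = 3.91 × 10^-4.
E = E° − (RT/nF) ln Q = 0.42 − (8.314×313)/(2×96500) × (-7.847) = 0.420 + 0.106 = 0.526 V.

0.526 V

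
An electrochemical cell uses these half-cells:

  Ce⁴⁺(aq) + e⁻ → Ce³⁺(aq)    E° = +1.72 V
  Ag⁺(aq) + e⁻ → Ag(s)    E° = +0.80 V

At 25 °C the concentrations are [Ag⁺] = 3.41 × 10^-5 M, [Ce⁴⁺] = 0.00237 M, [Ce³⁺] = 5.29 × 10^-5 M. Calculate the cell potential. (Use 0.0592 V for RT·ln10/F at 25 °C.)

1.28 V

The Ce⁴⁺/Ce³⁺ couple has the higher reduction potential and acts as the cathode, so E°_cell = +1.72 − (+0.80) = 0.92 V.
Balancing electrons gives n = 1; the reaction quotient is Q = [Ag⁺]·[Ce³⁺]/[Ce⁴⁺] = 7.61 × 10^-7.
At 25 °C, E = E° − (0.0592/n) log Q = 0.92 − (0.0592/1)(-6.119) = 0.920 + 0.362 = 1.282 V.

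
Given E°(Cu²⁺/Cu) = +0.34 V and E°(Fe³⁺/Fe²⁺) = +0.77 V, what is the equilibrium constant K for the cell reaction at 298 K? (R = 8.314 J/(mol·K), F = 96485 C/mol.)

E°_cell = +0.77 − (+0.34) = 0.43 V, with n = 2 electrons transferred.
At equilibrium E = 0, so the Nernst equation gives ln K = nFE°/RT = (2)(96485)(0.43)/((8.314)(298)) = 33.49.
K = e^33.49 = 3.5 × 10^14.

3.5 × 10^14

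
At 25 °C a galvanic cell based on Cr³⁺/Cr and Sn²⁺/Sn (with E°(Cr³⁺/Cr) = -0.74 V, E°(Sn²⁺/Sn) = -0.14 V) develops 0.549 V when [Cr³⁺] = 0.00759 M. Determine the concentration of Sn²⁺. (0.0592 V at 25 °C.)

From the Nernst equation, log Q = n(E° − E)/0.0592 = 6(0.60 − 0.549)/0.0592 = 5.169, so Q = 1.48 × 10^5.
With Q = [Cr³⁺]^2/[Sn²⁺]^3 and the known concentrations, [Sn²⁺]^3 in the denominator gives [Sn²⁺] = 7.3 × 10^-4 M.

7.3 × 10^-4 M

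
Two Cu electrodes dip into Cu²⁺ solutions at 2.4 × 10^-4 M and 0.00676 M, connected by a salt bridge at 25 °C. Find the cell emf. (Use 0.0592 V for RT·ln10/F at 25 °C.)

Both half-cells are Cu²⁺/Cu, so E°_cell = 0. The concentrated side is the cathode; the cell reaction moves Cu²⁺ from high to low concentration with n = 2.
Q = [Cu²⁺]_dilute/[Cu²⁺]_conc = 2.4 × 10^-4/0.00676 = 0.0355.
E = 0 − (0.0592/2) log Q = −(0.0592/2)(-1.450) = 0.0429 V.

0.043 V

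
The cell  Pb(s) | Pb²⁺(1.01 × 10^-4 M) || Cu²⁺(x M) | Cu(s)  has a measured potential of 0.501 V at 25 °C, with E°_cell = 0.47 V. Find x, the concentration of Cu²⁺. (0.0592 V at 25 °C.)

0.0011 M

From the Nernst equation, log Q = n(E° − E)/0.0592 = 2(0.47 − 0.501)/0.0592 = -1.047, so Q = 0.0897.
With Q = [Pb²⁺]/[Cu²⁺] and the known concentrations, [Cu²⁺] in the denominator gives [Cu²⁺] = 0.0011 M.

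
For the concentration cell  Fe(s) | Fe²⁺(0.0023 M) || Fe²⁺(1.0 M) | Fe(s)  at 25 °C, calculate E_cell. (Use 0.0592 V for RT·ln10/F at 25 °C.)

0.078 V

Both half-cells are Fe²⁺/Fe, so E°_cell = 0. The concentrated side is the cathode; the cell reaction moves Fe²⁺ from high to low concentration with n = 2.
Q = [Fe²⁺]_dilute/[Fe²⁺]_conc = 0.0023/1.0 = 0.00230.
E = 0 − (0.0592/2) log Q = −(0.0592/2)(-2.638) = 0.0781 V.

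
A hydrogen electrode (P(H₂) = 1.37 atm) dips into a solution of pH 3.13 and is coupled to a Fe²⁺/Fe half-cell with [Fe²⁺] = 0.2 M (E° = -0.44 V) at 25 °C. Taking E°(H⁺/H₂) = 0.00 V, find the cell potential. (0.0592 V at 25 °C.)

0.27 V

The hydrogen couple is the cathode, so E°_cell = 0.44 V; n = 2.
[H⁺] = 10^(−3.13) = 7.4 × 10^-4 M, and Q = [Fe²⁺]·P(H₂) / [H⁺]^2 = 4.99 × 10^5.
E = E° − (0.0592/2) log Q = 0.44 − (0.0592/2)(5.698) = 0.271 V.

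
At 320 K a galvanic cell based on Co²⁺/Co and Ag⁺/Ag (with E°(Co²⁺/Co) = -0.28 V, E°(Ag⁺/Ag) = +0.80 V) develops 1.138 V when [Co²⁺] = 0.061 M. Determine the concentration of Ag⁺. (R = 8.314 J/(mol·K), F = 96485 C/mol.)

From the Nernst equation, ln Q = nF(E° − E)/RT = 2×96485×(1.08 − 1.138)/(8.314×320) = -4.207, so Q = 0.0149.
With Q = [Co²⁺]/[Ag⁺]^2 and the known concentrations, [Ag⁺]^2 in the denominator gives [Ag⁺] = 2.0 M.

2.0 M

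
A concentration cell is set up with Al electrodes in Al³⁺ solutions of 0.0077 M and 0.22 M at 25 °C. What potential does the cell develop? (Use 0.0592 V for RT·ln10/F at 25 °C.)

0.029 V

Both half-cells are Al³⁺/Al, so E°_cell = 0. The concentrated side is the cathode; the cell reaction moves Al³⁺ from high to low concentration with n = 3.
Q = [Al³⁺]_dilute/[Al³⁺]_conc = 0.0077/0.22 = 0.0350.
E = 0 − (0.0592/3) log Q = −(0.0592/3)(-1.456) = 0.0287 V.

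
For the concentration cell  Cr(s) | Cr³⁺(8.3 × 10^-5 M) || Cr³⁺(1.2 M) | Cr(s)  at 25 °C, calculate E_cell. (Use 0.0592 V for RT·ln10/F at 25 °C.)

0.082 V

Both half-cells are Cr³⁺/Cr, so E°_cell = 0. The concentrated side is the cathode; the cell reaction moves Cr³⁺ from high to low concentration with n = 3.
Q = [Cr³⁺]_dilute/[Cr³⁺]_conc = 8.3 × 10^-5/1.2 = 6.92 × 10^-5.
E = 0 − (0.0592/3) log Q = −(0.0592/3)(-4.160) = 0.0821 V.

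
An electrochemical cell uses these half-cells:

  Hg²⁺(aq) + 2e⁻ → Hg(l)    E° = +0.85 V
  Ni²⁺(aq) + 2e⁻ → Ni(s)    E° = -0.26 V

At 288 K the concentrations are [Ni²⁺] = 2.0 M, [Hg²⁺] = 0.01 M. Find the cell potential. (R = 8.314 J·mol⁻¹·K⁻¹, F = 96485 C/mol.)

The Hg²⁺/Hg couple has the higher reduction potential and acts as the cathode, so E°_cell = +0.85 − (-0.26) = 1.11 V.
Balancing electrons gives n = 2; the reaction quotient is Q = [Ni²⁺]/[Hg²⁺] = 200.
E = E° − (RT/nF) ln Q = 1.11 − (8.314×288)/(2×96485) × (5.298) = 1.110 − 0.066 = 1.044 V.

1.04 V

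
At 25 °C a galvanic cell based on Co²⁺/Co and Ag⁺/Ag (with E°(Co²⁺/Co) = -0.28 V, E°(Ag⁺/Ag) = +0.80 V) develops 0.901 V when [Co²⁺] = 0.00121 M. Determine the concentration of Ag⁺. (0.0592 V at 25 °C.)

3.3 × 10^-5 M

From the Nernst equation, log Q = n(E° − E)/0.0592 = 2(1.08 − 0.901)/0.0592 = 6.047, so Q = 1.12 × 10^6.
With Q = [Co²⁺]/[Ag⁺]^2 and the known concentrations, [Ag⁺]^2 in the denominator gives [Ag⁺] = 3.3 × 10^-5 M.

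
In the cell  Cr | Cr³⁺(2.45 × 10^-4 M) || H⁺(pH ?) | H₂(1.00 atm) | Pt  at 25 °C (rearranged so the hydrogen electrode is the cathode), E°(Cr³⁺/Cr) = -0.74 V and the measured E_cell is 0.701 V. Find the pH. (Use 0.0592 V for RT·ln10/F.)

E°_cell = 0.74 V and n = 6.
log Q = n(E° − E)/0.0592 = 6×(0.74 − 0.701)/0.0592 = 3.953.
With Q = [Cr³⁺]^2·P(H₂)^3 / [H⁺]^6, solving for [H⁺] gives log[H⁺] = -1.862, so pH = 1.86.

pH = 1.86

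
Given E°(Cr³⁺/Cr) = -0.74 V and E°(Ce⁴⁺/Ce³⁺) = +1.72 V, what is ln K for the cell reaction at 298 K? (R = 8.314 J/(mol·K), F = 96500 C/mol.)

ln K = 287.4

E°_cell = +1.72 − (-0.74) = 2.46 V, with n = 3 electrons transferred.
At equilibrium E = 0, so the Nernst equation gives ln K = nFE°/RT = (3)(96500)(2.46)/((8.314)(298)) = 287.45.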